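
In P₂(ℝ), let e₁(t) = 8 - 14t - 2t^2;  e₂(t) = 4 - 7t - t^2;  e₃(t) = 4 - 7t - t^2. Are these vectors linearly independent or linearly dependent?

Take coordinates with respect to the standard basis {1, t, t^2}.
Form the 3×3 matrix with these as columns; its determinant is 0.
A zero determinant means the columns are linearly dependent.

linearly dependent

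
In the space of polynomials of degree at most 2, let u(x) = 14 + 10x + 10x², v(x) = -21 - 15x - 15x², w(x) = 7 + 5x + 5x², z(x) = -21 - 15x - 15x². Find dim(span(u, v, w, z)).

Represent each element by its coordinate vector in ℝ³.
Put the 3×4 matrix [u|v|w|z] into echelon form.
There is 1 pivot column, so rank = 1.
(With 4 elements in a 3-dimensional space the rank is at most 3.)

1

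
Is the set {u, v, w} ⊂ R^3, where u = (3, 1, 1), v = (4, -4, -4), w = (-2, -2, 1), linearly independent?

linearly independent

The matrix [u|v|w] has determinant -48.
A nonzero determinant means the columns are linearly independent.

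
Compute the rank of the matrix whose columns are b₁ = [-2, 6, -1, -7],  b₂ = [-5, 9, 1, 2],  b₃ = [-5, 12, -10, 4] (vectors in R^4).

rank 3

Put the 4×3 matrix [b₁|b₂|b₃] into echelon form.
The echelon form has 3 nonzero rows, so the rank is 3.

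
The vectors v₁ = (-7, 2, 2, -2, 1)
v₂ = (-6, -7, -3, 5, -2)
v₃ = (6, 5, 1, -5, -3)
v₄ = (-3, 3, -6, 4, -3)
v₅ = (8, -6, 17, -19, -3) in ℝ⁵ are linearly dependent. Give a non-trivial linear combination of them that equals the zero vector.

v₁ + 2v₂ + 3v₃ - 3v₄ - v₅ = 0

Row-reduce the matrix with v₁, v₂, v₃, v₄, v₅ as columns; the null space gives the coefficients.
One solution (up to scaling) is (1, 2, 3, -3, -1).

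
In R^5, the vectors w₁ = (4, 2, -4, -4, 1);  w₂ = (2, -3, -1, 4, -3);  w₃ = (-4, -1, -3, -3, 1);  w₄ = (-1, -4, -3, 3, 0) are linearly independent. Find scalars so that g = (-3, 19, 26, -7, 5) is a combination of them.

g = -2w₁ - 3w₂ - 2w₃ - 3w₄

Since w₁, w₂, w₃, w₄ are independent, the coefficients expressing g are uniquely determined by a linear system.
Row-reducing the augmented matrix gives the unique coefficients (α₁, …, α₄) = (-2, -3, -2, -3).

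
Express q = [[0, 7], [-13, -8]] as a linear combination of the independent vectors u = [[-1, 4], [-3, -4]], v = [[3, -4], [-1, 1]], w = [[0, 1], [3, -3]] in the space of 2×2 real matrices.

Take coordinate vectors relative to {E₁₁, E₁₂, E₂₁, E₂₂}.
Set up the augmented matrix [u | v | w | q] and row-reduce.
The system has the unique solution (α₁, α₂, α₃) = (3, 1, -1).

q = 3u + v - w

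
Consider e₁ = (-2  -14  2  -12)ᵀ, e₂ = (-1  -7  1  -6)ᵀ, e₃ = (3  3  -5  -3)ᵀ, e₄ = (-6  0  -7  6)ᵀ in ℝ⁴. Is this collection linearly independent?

linearly dependent

One vector is a scalar multiple of another, so the set is dependent.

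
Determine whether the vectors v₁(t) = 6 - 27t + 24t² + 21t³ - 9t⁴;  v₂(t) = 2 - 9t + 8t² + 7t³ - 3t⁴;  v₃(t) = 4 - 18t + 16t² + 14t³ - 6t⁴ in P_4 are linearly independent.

Write each element as a coordinate vector in ℝ⁵ using {1, t, …, t⁴}.
Row-reduce the matrix whose columns are v₁, v₂, v₃.
The reduction yields 1 nonzero row, so the rank is 1.
Since rank 1 < 3, the set is linearly dependent.
Indeed v₁ - 3v₂ = 0.

linearly dependent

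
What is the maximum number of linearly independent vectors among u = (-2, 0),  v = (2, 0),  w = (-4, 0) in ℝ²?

Apply Gaussian elimination to the matrix whose rows are u, v, w.
Reduction leaves 1 leading entry, giving rank 1.
(With 3 elements in a 2-dimensional space the rank is at most 2.)

1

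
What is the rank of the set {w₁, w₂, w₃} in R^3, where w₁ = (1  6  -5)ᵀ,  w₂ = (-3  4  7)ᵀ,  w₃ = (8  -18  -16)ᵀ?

Apply Gaussian elimination to the matrix whose rows are w₁, w₂, w₃.
There are 2 pivot columns, so rank = 2.

2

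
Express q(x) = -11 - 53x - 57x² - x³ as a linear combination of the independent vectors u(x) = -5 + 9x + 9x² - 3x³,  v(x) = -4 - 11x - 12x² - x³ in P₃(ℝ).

Take coordinate vectors relative to {1, x, …, x³}.
Set up the augmented matrix [u | v | q] and row-reduce.
The system has the unique solution (α₁, α₂) = (-1, 4).

q = -u + 4v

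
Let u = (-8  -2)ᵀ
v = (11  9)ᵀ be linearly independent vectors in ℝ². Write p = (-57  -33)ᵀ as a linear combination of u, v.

Set up the augmented matrix [u | v | p] and row-reduce.
Back-substitution yields (α₁, α₂) = (3, -3).

p = 3u - 3v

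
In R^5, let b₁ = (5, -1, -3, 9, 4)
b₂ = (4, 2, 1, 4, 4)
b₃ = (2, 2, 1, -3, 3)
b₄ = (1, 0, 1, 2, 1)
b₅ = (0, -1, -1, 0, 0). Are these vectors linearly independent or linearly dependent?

linearly dependent

Place the vectors as rows of a 5×5 matrix and reduce to echelon form.
The reduction yields 4 nonzero rows, so the rank is 4.
Since rank 4 < 5, the set is linearly dependent.
Indeed b₁ - 2b₂ + b₃ + b₄ - 3b₅ = 0.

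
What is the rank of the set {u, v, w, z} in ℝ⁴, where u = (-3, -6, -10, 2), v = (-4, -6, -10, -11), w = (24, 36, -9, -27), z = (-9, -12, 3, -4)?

Apply Gaussian elimination to the matrix whose rows are u, v, w, z.
There are 3 pivot columns, so rank = 3.

3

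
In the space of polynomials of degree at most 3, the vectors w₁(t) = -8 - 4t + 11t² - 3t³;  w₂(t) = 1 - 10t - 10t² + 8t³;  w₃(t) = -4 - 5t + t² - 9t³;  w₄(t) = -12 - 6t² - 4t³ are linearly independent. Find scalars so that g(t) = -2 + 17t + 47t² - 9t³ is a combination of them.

g = 2w₁ - 2w₂ - w₃ - w₄

Work in coordinates with respect to the standard basis {1, t, …, t³}.
Set up the augmented matrix [w₁ | w₂ | w₃ | w₄ | g] and row-reduce.
Row-reducing the augmented matrix gives the unique coefficients (α₁, …, α₄) = (2, -2, -1, -1).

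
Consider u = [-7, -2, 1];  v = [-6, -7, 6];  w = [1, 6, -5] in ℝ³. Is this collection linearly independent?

The matrix [u|v|w] has determinant 26.
A nonzero determinant means the columns are linearly independent.

linearly independent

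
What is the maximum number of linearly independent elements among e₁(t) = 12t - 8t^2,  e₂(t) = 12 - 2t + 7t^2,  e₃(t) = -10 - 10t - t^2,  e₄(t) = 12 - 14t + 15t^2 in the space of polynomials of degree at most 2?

Pass to coordinate vectors with respect to the basis {1, t, t^2}.
Row-reduce the 4×3 matrix with these as rows.
Exactly 3 pivots survive; hence the rank is 3.
(With 4 elements in a 3-dimensional space the rank is at most 3.)

3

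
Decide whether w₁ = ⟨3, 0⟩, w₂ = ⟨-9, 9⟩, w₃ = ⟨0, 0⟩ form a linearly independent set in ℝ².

linearly dependent

There are 3 vectors in a 2-dimensional space, so they cannot be linearly independent.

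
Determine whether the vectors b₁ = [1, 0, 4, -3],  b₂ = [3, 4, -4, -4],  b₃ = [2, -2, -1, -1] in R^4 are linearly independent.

linearly independent

Place the vectors as rows of a 3×4 matrix and reduce to echelon form.
The reduction yields 3 nonzero rows, so the rank is 3.
Since rank = 3 (the number of vectors), the set is linearly independent.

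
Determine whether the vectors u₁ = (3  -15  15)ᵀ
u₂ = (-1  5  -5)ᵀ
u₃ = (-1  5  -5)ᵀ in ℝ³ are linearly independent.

linearly dependent

Two of the vectors are equal, giving an immediate dependence.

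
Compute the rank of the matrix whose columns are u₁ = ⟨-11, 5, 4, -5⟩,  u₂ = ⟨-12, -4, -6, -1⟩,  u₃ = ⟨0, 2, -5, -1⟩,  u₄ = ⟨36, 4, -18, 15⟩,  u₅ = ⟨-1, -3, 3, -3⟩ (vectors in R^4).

4

Put the 4×5 matrix [u₁|u₂|u₃|u₄|u₅] into echelon form.
Reduction leaves 4 leading entries, giving rank 4.
(With 5 elements in a 4-dimensional space the rank is at most 4.)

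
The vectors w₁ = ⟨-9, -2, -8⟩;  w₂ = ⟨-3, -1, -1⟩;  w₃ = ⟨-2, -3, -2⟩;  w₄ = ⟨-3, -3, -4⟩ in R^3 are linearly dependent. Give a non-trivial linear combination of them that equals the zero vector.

w₁ - 2w₂ + 3w₃ - 3w₄ = 0

Solve the homogeneous system with w₁, w₂, w₃, w₄ as columns by row-reducing the coefficient matrix.
The free variable yields coefficients (1, -2, 3, -3) (any nonzero multiple also works).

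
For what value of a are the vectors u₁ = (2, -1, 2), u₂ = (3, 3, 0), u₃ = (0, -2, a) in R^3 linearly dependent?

The vectors are dependent exactly when the determinant of the matrix with rows u₁, u₂, u₃ vanishes.
Cofactor expansion gives det = 9*a - 12.
Solving 9*a - 12 = 0 yields a = 4/3.

a = 4/3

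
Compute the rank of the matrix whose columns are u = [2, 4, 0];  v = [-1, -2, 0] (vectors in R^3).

Form the matrix with u, v as columns and reduce.
The echelon form has 1 nonzero row, so the rank is 1.

rank 1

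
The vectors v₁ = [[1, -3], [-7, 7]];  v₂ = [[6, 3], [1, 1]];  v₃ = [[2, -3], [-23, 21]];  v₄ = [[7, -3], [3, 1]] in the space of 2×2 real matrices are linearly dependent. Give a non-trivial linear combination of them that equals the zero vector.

3v₁ + v₂ - v₃ - v₄ = 0

Pass to coordinate vectors relative to the basis {E₁₁, E₁₂, E₂₁, E₂₂}.
Set up α₁v₁ + … + α₄v₄ = 0 and solve the homogeneous system.
The free variable yields coefficients (3, 1, -1, -1) (any nonzero multiple also works).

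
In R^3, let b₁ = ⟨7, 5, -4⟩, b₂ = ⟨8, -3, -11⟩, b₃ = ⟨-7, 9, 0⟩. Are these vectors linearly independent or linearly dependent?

The matrix [b₁|b₂|b₃] has determinant 874.
A nonzero determinant means the columns are linearly independent.

linearly independent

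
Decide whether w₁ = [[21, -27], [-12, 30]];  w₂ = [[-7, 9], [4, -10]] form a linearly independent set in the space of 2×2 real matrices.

linearly dependent

Take coordinates with respect to the standard basis {E₁₁, E₁₂, E₂₁, E₂₂}.
One vector is a scalar multiple of another, so the set is dependent.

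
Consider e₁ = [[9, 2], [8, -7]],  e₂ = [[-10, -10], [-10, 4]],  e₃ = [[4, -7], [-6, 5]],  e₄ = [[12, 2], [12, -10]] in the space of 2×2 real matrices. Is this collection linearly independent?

linearly independent

Write each element as a coordinate vector in ℝ⁴ using {E₁₁, E₁₂, E₂₁, E₂₂}.
Place the vectors as rows of a 4×4 matrix and reduce to echelon form.
The reduction yields 4 nonzero rows, so the rank is 4.
Since rank = 4 (the number of vectors), the set is linearly independent.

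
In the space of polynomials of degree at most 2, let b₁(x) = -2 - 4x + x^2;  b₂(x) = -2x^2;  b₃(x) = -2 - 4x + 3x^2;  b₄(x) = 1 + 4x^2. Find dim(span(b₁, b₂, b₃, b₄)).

Use coordinates relative to {1, x, x^2}.
Row-reduce the 4×3 matrix with these as rows.
Exactly 3 pivots survive; hence the rank is 3.
(With 4 elements in a 3-dimensional space the rank is at most 3.)

dim = 3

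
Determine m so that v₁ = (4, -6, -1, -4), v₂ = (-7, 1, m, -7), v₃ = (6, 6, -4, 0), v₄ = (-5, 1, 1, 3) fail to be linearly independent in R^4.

m = 26

Place the vectors as rows of a 4×4 matrix; dependence ⇔ determinant zero.
The determinant works out to 936 - 36*m.
Solving 936 - 36*m = 0 yields m = 26.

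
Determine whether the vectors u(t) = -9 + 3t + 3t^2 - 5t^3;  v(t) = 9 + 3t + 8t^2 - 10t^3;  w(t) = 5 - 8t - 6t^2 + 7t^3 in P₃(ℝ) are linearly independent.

Take coordinates with respect to the standard basis {1, t, …, t^3}.
Place the vectors as rows of a 3×4 matrix and reduce to echelon form.
The reduction yields 3 nonzero rows, so the rank is 3.
Since rank = 3 (the number of vectors), the set is linearly independent.

linearly independent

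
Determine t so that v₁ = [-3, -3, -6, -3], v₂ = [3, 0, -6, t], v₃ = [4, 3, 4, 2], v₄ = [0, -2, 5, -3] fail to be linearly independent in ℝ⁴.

Dependence holds iff the 4×4 matrix [v₁ v₂ v₃ v₄] is singular.
The determinant works out to 39*t + 117.
This vanishes exactly when t = -3.

t = -3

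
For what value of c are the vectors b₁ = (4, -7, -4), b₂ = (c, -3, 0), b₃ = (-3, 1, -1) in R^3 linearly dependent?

Place the vectors as rows of a 3×3 matrix; dependence ⇔ determinant zero.
Cofactor expansion gives det = 48 - 11*c.
Solving 48 - 11*c = 0 yields c = 48/11.

c = 48/11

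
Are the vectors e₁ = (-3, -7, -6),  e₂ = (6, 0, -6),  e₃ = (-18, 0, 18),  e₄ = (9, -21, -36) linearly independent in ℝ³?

There are 4 vectors in a 3-dimensional space, so they cannot be linearly independent.

linearly dependent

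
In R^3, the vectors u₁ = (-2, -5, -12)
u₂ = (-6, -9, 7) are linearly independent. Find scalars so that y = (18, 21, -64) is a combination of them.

y = 3u₁ - 4u₂

Set up the augmented matrix [u₁ | u₂ | y] and row-reduce.
The system has the unique solution (a₁, a₂) = (3, -4).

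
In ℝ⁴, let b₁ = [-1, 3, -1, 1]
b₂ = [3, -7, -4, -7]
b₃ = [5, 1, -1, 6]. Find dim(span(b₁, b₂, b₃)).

Form the matrix with b₁, b₂, b₃ as columns and reduce.
The echelon form has 3 nonzero rows, so the rank is 3.

dim = 3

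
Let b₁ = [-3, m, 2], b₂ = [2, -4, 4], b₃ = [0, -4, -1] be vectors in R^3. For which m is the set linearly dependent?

The set is linearly dependent precisely when det[b₁; b₂; b₃] = 0.
Expanding, det = 2*m - 76.
This vanishes exactly when m = 38.

m = 38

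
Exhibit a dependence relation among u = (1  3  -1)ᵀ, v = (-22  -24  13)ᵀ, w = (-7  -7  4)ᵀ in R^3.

Row-reduce the matrix with u, v, w as columns; the null space gives the coefficients.
The free variable yields coefficients (1, 1, -3) (any nonzero multiple also works).

u + v - 3w = 0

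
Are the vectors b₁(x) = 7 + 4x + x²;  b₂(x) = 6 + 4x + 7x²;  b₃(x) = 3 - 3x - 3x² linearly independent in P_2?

linearly independent

Take coordinates with respect to the standard basis {1, x, x²}.
Row-reduce the matrix whose columns are b₁, b₂, b₃.
The reduction yields 3 nonzero rows, so the rank is 3.
Since rank = 3 (the number of vectors), the set is linearly independent.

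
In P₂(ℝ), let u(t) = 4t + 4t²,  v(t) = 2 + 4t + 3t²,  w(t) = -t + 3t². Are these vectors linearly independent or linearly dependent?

Take coordinates with respect to the standard basis {1, t, t²}.
Place the vectors as rows of a 3×3 matrix and reduce to echelon form.
The reduction yields 3 nonzero rows, so the rank is 3.
Since rank = 3 (the number of vectors), the set is linearly independent.

linearly independent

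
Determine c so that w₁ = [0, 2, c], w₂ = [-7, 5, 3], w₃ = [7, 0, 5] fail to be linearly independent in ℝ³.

Dependence holds iff the 3×3 matrix [w₁ w₂ w₃] is singular.
The determinant works out to 112 - 35*c.
This vanishes exactly when c = 16/5.

c = 16/5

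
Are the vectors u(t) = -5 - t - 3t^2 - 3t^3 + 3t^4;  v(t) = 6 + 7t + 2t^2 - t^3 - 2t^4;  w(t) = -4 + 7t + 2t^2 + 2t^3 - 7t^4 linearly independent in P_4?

linearly independent

Take coordinates with respect to the standard basis {1, t, …, t^4}.
Place the vectors as rows of a 3×5 matrix and reduce to echelon form.
The reduction yields 3 nonzero rows, so the rank is 3.
Since rank = 3 (the number of vectors), the set is linearly independent.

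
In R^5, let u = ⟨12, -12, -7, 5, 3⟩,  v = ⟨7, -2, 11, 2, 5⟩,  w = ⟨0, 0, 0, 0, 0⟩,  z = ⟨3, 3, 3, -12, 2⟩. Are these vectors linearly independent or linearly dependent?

One of the vectors is the zero vector, so the set is linearly dependent.

linearly dependent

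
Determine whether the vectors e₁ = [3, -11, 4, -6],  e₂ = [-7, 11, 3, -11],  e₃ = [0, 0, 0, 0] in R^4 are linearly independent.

linearly dependent

One of the vectors is the zero vector, so the set is linearly dependent.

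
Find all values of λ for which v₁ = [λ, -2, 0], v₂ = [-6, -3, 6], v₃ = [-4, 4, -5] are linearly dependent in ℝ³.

Dependence holds iff the 3×3 matrix [v₁ v₂ v₃] is singular.
The determinant works out to 108 - 9*λ.
Setting this to zero gives λ = 12.

λ = 12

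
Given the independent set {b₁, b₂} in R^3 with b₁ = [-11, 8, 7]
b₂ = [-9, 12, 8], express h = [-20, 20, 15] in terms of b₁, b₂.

h = b₁ + b₂

Set up the augmented matrix [b₁ | b₂ | h] and row-reduce.
Back-substitution yields (c₁, c₂) = (1, 1).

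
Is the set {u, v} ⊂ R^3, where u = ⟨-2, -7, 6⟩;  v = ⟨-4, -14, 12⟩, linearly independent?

One vector is a scalar multiple of another, so the set is dependent.

linearly dependent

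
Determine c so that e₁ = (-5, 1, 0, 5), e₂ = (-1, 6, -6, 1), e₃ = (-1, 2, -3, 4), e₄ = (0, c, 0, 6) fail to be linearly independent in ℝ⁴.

c = -11/5

The set is linearly dependent precisely when det[e₁; e₂; e₃; e₄] = 0.
The determinant works out to 90*c + 198.
Setting this to zero gives c = -11/5.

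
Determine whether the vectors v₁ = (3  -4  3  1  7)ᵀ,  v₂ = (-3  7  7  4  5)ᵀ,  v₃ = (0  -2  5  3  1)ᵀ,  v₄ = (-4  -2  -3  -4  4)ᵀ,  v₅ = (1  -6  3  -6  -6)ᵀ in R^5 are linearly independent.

linearly independent

Row-reduce the matrix whose columns are v₁, v₂, v₃, v₄, v₅.
The reduction yields 5 nonzero rows, so the rank is 5.
Since rank = 5 (the number of vectors), the set is linearly independent.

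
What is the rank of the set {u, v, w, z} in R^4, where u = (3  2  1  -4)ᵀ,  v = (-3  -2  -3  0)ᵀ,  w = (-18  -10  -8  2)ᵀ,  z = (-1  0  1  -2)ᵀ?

Apply Gaussian elimination to the matrix whose rows are u, v, w, z.
The echelon form has 3 nonzero rows, so the rank is 3.

3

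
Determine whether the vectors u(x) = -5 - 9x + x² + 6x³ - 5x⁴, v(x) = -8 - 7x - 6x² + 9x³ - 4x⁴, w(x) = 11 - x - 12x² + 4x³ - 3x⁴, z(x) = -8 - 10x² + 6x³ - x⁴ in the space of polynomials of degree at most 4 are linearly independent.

Write each element as a coordinate vector in ℝ⁵ using {1, x, …, x⁴}.
Place the vectors as rows of a 4×5 matrix and reduce to echelon form.
The reduction yields 4 nonzero rows, so the rank is 4.
Since rank = 4 (the number of vectors), the set is linearly independent.

linearly independent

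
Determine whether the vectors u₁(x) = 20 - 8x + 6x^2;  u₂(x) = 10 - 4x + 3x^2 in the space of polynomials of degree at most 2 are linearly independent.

Take coordinates with respect to the standard basis {1, x, x^2}.
One vector is a scalar multiple of another, so the set is dependent.

linearly dependent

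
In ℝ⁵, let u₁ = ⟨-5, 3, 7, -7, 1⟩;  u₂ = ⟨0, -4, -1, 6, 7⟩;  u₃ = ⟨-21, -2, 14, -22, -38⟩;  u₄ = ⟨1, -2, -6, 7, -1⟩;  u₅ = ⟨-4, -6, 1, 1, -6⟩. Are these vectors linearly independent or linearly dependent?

Row-reduce the matrix whose columns are u₁, u₂, u₃, u₄, u₅.
The reduction yields 4 nonzero rows, so the rank is 4.
Since rank 4 < 5, the set is linearly dependent.
Indeed 2u₁ - 3u₂ - u₃ + u₄ + 3u₅ = 0.

linearly dependent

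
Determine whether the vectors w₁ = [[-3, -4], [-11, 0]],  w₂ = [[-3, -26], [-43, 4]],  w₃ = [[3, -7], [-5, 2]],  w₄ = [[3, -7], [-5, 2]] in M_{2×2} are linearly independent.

Write each element as a coordinate vector in ℝ⁴ using {E₁₁, E₁₂, E₂₁, E₂₂}.
Two of the vectors are equal, giving an immediate dependence.

linearly dependent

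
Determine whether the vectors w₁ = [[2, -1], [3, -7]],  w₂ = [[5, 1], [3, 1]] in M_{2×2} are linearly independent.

linearly independent

Take coordinates with respect to the standard basis {E₁₁, E₁₂, E₂₁, E₂₂}.
Row-reduce the matrix whose columns are w₁, w₂.
The reduction yields 2 nonzero rows, so the rank is 2.
Since rank = 2 (the number of vectors), the set is linearly independent.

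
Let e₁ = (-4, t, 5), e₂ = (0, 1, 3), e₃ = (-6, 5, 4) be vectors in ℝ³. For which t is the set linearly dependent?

t = 37/9

The set is linearly dependent precisely when det[e₁; e₂; e₃] = 0.
The determinant works out to 74 - 18*t.
This vanishes exactly when t = 37/9.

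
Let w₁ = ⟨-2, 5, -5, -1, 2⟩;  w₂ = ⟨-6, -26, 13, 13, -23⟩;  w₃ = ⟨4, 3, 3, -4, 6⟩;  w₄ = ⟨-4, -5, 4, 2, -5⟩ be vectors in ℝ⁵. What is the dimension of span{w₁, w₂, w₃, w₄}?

Put the 5×4 matrix [w₁|w₂|w₃|w₄] into echelon form.
Exactly 3 pivots survive; hence the rank is 3.

3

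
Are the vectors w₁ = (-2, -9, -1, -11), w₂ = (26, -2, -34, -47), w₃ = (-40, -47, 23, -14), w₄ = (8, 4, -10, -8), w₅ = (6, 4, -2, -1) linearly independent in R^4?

linearly dependent

There are 5 vectors in a 4-dimensional space, so they cannot be linearly independent.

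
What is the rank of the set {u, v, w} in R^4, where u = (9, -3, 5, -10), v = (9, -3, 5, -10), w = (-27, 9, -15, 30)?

1

Form the matrix with u, v, w as columns and reduce.
The echelon form has 1 nonzero row, so the rank is 1.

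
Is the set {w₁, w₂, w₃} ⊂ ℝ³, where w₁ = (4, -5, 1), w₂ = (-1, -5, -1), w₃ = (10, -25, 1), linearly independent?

linearly dependent

Place the vectors as rows of a 3×3 matrix and reduce to echelon form.
The reduction yields 2 nonzero rows, so the rank is 2.
Since rank 2 < 3, the set is linearly dependent.
Indeed 3w₁ + 2w₂ - w₃ = 0.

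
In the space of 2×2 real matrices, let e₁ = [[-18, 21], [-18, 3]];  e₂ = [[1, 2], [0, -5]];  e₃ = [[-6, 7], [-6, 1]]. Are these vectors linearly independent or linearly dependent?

Take coordinates with respect to the standard basis {E₁₁, E₁₂, E₂₁, E₂₂}.
One vector is a scalar multiple of another, so the set is dependent.

linearly dependent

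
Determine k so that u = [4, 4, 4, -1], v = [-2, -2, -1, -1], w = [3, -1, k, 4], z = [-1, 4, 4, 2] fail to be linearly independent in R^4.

k = -51/10

Place the vectors as rows of a 4×4 matrix; dependence ⇔ determinant zero.
Expanding, det = 30*k + 153.
Setting this to zero gives k = -51/10.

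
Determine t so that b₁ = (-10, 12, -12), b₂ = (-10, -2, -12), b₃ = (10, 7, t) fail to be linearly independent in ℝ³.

t = 12

Dependence holds iff the 3×3 matrix [b₁ b₂ b₃] is singular.
The determinant works out to 140*t - 1680.
Solving 140*t - 1680 = 0 yields t = 12.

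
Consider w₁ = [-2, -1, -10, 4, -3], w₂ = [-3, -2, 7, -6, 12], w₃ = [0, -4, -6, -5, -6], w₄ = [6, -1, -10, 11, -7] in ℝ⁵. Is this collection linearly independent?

Row-reduce the matrix whose columns are w₁, w₂, w₃, w₄.
The reduction yields 4 nonzero rows, so the rank is 4.
Since rank = 4 (the number of vectors), the set is linearly independent.

linearly independent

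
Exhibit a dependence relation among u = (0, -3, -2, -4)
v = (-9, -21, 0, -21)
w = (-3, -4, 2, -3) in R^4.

Write the vectors as columns of a matrix and find a nonzero vector in its null space.
One solution (up to scaling) is (3, -1, 3).

3u - v + 3w = 0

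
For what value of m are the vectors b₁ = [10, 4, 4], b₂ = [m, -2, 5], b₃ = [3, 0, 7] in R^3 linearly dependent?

The vectors are dependent exactly when the determinant of the matrix with rows b₁, b₂, b₃ vanishes.
Cofactor expansion gives det = -28*m - 56.
Setting this to zero gives m = -2.

m = -2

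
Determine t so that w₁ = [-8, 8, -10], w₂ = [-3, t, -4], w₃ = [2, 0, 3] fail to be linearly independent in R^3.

The set is linearly dependent precisely when det[w₁; w₂; w₃] = 0.
Cofactor expansion gives det = 8 - 4*t.
Solving 8 - 4*t = 0 yields t = 2.

t = 2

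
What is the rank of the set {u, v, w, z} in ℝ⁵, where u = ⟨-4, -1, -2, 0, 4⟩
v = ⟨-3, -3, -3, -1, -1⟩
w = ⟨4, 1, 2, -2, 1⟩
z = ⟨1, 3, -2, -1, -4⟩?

rank 4

Row-reduce the 4×5 matrix with these as rows.
Reduction leaves 4 leading entries, giving rank 4.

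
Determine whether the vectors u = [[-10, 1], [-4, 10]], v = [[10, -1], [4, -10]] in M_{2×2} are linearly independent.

linearly dependent

Write each element as a coordinate vector in ℝ⁴ using {E₁₁, E₁₂, E₂₁, E₂₂}.
Row-reduce the matrix whose columns are u, v.
The reduction yields 1 nonzero row, so the rank is 1.
Since rank 1 < 2, the set is linearly dependent.
Indeed u + v = 0.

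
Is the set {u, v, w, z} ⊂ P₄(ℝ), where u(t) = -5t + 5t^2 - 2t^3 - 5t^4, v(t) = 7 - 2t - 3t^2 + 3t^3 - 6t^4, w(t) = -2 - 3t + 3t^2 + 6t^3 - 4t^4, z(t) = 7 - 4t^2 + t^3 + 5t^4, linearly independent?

linearly independent

Write each element as a coordinate vector in ℝ⁵ using {1, t, …, t^4}.
Place the vectors as rows of a 4×5 matrix and reduce to echelon form.
The reduction yields 4 nonzero rows, so the rank is 4.
Since rank = 4 (the number of vectors), the set is linearly independent.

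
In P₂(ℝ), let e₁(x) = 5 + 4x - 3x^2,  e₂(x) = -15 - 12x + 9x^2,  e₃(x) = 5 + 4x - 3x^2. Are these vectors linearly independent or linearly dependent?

Write each element as a coordinate vector in ℝ³ using {1, x, x^2}.
Place the vectors as rows of a 3×3 matrix and reduce to echelon form.
The reduction yields 1 nonzero row, so the rank is 1.
Since rank 1 < 3, the set is linearly dependent.

linearly dependent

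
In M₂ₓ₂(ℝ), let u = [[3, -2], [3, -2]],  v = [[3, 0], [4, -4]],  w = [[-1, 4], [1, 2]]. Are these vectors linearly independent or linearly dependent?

Take coordinates with respect to the standard basis {E₁₁, E₁₂, E₂₁, E₂₂}.
Row-reduce the matrix whose columns are u, v, w.
The reduction yields 3 nonzero rows, so the rank is 3.
Since rank = 3 (the number of vectors), the set is linearly independent.

linearly independent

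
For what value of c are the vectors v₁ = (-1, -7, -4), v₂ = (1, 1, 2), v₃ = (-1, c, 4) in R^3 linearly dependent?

Dependence holds iff the 3×3 matrix [v₁ v₂ v₃] is singular.
Expanding, det = 34 - 2*c.
This vanishes exactly when c = 17.

c = 17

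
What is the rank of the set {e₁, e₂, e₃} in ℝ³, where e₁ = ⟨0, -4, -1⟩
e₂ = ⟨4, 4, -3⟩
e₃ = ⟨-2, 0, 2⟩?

2

Apply Gaussian elimination to the matrix whose rows are e₁, e₂, e₃.
There are 2 pivot columns, so rank = 2.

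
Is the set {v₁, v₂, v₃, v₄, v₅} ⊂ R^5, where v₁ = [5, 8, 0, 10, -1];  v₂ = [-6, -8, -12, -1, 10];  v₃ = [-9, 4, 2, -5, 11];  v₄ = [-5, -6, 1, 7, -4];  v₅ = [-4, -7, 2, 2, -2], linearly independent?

linearly independent

Row-reduce the matrix whose columns are v₁, v₂, v₃, v₄, v₅.
The reduction yields 5 nonzero rows, so the rank is 5.
Since rank = 5 (the number of vectors), the set is linearly independent.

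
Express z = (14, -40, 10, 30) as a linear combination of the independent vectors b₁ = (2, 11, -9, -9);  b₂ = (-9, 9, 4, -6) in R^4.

z = -2b₁ - 2b₂

Since b₁, b₂ are independent, the coefficients expressing z are uniquely determined by a linear system.
The system has the unique solution (a₁, a₂) = (-2, -2).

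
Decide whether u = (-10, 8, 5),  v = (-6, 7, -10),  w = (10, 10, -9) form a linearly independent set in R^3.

linearly independent

Place the vectors as rows of a 3×3 matrix and reduce to echelon form.
The reduction yields 3 nonzero rows, so the rank is 3.
Since rank = 3 (the number of vectors), the set is linearly independent.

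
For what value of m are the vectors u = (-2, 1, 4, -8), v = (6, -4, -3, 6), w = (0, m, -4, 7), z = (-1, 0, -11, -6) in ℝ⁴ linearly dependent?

m = 3/8

The set is linearly dependent precisely when det[u; v; w; z] = 0.
The determinant works out to 189 - 504*m.
Solving 189 - 504*m = 0 yields m = 3/8.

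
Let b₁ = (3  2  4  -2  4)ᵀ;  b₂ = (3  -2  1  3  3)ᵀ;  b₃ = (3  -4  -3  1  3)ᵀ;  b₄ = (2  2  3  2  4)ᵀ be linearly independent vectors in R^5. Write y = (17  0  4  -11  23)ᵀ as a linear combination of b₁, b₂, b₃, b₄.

y = 4b₁ - 3b₂ + 4b₃ + b₄

Solve the system with b₁, b₂, b₃, b₄ as columns and y as the right-hand side.
Back-substitution yields (a₁, …, a₄) = (4, -3, 4, 1).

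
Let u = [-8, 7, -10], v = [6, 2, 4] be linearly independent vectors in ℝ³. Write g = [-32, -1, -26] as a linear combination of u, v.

g = u - 4v

Since u, v are independent, the coefficients expressing g are uniquely determined by a linear system.
Back-substitution yields (c₁, c₂) = (1, -4).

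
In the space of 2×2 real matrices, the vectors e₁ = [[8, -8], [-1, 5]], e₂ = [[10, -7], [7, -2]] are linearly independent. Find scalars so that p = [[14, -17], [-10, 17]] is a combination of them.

Work in coordinates with respect to the standard basis {E₁₁, E₁₂, E₂₁, E₂₂}.
Write p = a₁e₁ + a₂e₂ and equate components.
Row-reducing the augmented matrix gives the unique coefficients (a₁, a₂) = (3, -1).

p = 3e₁ - e₂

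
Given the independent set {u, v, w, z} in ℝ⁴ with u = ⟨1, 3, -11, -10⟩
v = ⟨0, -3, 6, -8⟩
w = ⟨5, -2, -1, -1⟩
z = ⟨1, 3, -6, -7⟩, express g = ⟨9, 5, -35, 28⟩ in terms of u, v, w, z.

g = 3u - 4v + 2w - 4z

Write g = α₁u + … + α₄z and equate components.
Back-substitution yields (α₁, …, α₄) = (3, -4, 2, -4).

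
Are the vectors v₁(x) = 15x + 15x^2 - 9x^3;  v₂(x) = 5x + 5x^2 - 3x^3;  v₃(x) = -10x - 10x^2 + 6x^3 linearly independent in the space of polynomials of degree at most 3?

linearly dependent

Write each element as a coordinate vector in ℝ⁴ using {1, x, …, x^3}.
Place the vectors as rows of a 3×4 matrix and reduce to echelon form.
The reduction yields 1 nonzero row, so the rank is 1.
Since rank 1 < 3, the set is linearly dependent.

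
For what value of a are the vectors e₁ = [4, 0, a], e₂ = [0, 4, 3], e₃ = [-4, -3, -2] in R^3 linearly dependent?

The vectors are dependent exactly when the determinant of the matrix with rows e₁, e₂, e₃ vanishes.
Expanding, det = 16*a + 4.
Setting this to zero gives a = -1/4.

a = -1/4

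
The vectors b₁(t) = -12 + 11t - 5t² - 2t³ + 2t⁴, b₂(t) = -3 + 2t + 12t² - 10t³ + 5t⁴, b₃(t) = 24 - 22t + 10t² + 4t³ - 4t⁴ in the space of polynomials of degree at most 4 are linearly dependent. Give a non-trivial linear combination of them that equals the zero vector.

2b₁ + b₃ = 0

Take coordinates with respect to {1, t, …, t⁴}.
Row-reduce the matrix with b₁, b₂, b₃ as columns; the null space gives the coefficients.
One solution (up to scaling) is (2, 0, 1).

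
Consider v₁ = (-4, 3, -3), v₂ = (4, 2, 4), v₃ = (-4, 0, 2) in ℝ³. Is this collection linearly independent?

Row-reduce the matrix whose columns are v₁, v₂, v₃.
The reduction yields 3 nonzero rows, so the rank is 3.
Since rank = 3 (the number of vectors), the set is linearly independent.

linearly independent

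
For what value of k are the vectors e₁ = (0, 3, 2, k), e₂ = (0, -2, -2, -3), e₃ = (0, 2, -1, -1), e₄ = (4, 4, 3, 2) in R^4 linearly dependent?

k = 19/6

Dependence holds iff the 4×4 matrix [e₁ e₂ e₃ e₄] is singular.
Cofactor expansion gives det = 76 - 24*k.
Setting this to zero gives k = 19/6.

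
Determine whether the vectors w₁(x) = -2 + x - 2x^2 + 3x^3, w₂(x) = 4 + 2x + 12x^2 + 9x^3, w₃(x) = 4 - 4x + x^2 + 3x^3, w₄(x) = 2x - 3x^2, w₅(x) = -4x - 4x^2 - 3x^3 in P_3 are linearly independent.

linearly dependent

Write each element as a coordinate vector in ℝ⁴ using {1, x, …, x^3}.
There are 5 vectors in a 4-dimensional space, so they cannot be linearly independent.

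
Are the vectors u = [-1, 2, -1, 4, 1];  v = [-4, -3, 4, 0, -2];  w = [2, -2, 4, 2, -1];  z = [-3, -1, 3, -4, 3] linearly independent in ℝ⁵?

linearly independent

Place the vectors as rows of a 4×5 matrix and reduce to echelon form.
The reduction yields 4 nonzero rows, so the rank is 4.
Since rank = 4 (the number of vectors), the set is linearly independent.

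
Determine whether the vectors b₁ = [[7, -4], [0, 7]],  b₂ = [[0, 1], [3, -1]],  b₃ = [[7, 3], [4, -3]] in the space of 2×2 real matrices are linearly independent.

Write each element as a coordinate vector in ℝ⁴ using {E₁₁, E₁₂, E₂₁, E₂₂}.
Place the vectors as rows of a 3×4 matrix and reduce to echelon form.
The reduction yields 3 nonzero rows, so the rank is 3.
Since rank = 3 (the number of vectors), the set is linearly independent.

linearly independent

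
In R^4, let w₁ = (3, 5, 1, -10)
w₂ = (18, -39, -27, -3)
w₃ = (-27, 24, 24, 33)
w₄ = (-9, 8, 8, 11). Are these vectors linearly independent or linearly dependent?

Place the vectors as rows of a 4×4 matrix and reduce to echelon form.
The reduction yields 2 nonzero rows, so the rank is 2.
Since rank 2 < 4, the set is linearly dependent.
Indeed 3w₁ + w₂ + w₃ = 0.

linearly dependent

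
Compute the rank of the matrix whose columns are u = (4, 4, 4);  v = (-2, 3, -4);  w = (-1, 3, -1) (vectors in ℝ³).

rank 3

Row-reduce the 3×3 matrix with these as rows.
Reduction leaves 3 leading entries, giving rank 3.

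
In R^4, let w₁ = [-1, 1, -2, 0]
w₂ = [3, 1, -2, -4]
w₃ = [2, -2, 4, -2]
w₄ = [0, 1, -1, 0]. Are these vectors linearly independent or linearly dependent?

linearly independent

Form the 4×4 matrix with these as columns; its determinant is -8.
A nonzero determinant means the columns are linearly independent.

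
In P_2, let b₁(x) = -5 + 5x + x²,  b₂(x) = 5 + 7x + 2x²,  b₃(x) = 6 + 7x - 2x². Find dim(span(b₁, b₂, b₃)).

3

Pass to coordinate vectors with respect to the basis {1, x, x²}.
Form the matrix with b₁, b₂, b₃ as columns and reduce.
The echelon form has 3 nonzero rows, so the rank is 3.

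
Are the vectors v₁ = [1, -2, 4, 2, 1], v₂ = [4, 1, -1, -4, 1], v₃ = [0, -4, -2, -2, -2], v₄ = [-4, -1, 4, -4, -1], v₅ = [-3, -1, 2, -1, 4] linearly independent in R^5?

The matrix [v₁|v₂|v₃|v₄|v₅] has determinant 4338.
A nonzero determinant means the columns are linearly independent.

linearly independent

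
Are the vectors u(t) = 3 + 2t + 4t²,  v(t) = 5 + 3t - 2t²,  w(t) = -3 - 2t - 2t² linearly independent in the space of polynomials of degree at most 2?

linearly independent

Write each element as a coordinate vector in ℝ³ using {1, t, t²}.
Row-reduce the matrix whose columns are u, v, w.
The reduction yields 3 nonzero rows, so the rank is 3.
Since rank = 3 (the number of vectors), the set is linearly independent.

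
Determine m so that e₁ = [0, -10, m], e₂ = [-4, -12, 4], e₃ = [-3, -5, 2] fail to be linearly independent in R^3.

m = 5/2

Dependence holds iff the 3×3 matrix [e₁ e₂ e₃] is singular.
Cofactor expansion gives det = 40 - 16*m.
Solving 40 - 16*m = 0 yields m = 5/2.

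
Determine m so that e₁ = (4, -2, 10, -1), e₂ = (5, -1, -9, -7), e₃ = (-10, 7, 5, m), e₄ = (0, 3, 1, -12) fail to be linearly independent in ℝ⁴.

m = -35/6

The set is linearly dependent precisely when det[e₁; e₂; e₃; e₄] = 0.
The determinant works out to -264*m - 1540.
Setting this to zero gives m = -35/6.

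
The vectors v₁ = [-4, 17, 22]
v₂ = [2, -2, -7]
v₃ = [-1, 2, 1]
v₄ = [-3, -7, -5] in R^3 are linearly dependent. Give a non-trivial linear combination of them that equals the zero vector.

v₁ + 2v₂ - 3v₃ + v₄ = 0

Set up α₁v₁ + … + α₄v₄ = 0 and solve the homogeneous system.
One solution (up to scaling) is (1, 2, -3, 1).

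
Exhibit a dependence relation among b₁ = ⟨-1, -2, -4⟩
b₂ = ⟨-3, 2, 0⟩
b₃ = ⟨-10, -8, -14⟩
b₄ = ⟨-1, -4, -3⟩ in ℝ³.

Write the vectors as columns of a matrix and find a nonzero vector in its null space.
A generator of the null space is (2, 2, -1, 2).

2b₁ + 2b₂ - b₃ + 2b₄ = 0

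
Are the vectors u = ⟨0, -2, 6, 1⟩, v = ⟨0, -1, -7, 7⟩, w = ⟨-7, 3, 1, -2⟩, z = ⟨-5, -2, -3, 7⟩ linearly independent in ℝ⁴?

linearly independent

Form the 4×4 matrix with these as columns; its determinant is 579.
A nonzero determinant means the columns are linearly independent.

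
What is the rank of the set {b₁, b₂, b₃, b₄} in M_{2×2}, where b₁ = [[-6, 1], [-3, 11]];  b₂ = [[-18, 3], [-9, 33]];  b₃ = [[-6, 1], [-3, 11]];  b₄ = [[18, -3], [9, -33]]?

Represent each element by its coordinate vector in ℝ⁴.
Put the 4×4 matrix [b₁|b₂|b₃|b₄] into echelon form.
Reduction leaves 1 leading entry, giving rank 1.

1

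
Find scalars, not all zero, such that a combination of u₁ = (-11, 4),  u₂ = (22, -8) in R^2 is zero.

Write the vectors as columns of a matrix and find a nonzero vector in its null space.
The free variable yields coefficients (2, 1) (any nonzero multiple also works).

2u₁ + u₂ = 0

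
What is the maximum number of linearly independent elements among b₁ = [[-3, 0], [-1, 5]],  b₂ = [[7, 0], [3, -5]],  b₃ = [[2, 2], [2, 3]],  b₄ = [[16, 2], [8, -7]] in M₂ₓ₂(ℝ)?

Represent each element by its coordinate vector in ℝ⁴.
Put the 4×4 matrix [b₁|b₂|b₃|b₄] into echelon form.
There are 3 pivot columns, so rank = 3.

3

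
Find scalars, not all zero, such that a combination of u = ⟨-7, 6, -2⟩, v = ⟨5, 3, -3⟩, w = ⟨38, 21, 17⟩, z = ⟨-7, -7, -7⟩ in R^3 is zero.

u - 2v + w + 3z = 0

Set up α₁u + … + α₄z = 0 and solve the homogeneous system.
One solution (up to scaling) is (1, -2, 1, 3).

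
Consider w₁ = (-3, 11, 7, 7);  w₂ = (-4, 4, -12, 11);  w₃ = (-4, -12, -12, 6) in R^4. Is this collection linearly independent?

linearly independent

Row-reduce the matrix whose columns are w₁, w₂, w₃.
The reduction yields 3 nonzero rows, so the rank is 3.
Since rank = 3 (the number of vectors), the set is linearly independent.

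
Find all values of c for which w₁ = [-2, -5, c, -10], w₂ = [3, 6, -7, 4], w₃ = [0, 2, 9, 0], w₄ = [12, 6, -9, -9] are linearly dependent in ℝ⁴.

c = 59/2

Dependence holds iff the 4×4 matrix [w₁ w₂ w₃ w₄] is singular.
Expanding, det = 4425 - 150*c.
Solving 4425 - 150*c = 0 yields c = 59/2.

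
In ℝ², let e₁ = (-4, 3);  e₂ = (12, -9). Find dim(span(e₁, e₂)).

Form the matrix with e₁, e₂ as columns and reduce.
There is 1 pivot column, so rank = 1.

1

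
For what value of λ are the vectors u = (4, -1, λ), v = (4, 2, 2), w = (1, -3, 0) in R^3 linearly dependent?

Place the vectors as rows of a 3×3 matrix; dependence ⇔ determinant zero.
Expanding, det = 22 - 14*λ.
This vanishes exactly when λ = 11/7.

λ = 11/7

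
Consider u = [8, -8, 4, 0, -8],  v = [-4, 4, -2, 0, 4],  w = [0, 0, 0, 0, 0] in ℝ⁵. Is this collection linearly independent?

One of the vectors is the zero vector, so the set is linearly dependent.

linearly dependent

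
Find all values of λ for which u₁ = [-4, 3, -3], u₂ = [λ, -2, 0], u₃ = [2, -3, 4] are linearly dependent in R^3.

λ = 20/3

The vectors are dependent exactly when the determinant of the matrix with rows u₁, u₂, u₃ vanishes.
Cofactor expansion gives det = 20 - 3*λ.
Setting this to zero gives λ = 20/3.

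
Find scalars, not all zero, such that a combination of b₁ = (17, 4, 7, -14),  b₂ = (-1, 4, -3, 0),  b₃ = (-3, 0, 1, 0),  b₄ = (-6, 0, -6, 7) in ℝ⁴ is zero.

Solve the homogeneous system with b₁, b₂, b₃, b₄ as columns by row-reducing the coefficient matrix.
The free variable yields coefficients (1, -1, 2, 2) (any nonzero multiple also works).

b₁ - b₂ + 2b₃ + 2b₄ = 0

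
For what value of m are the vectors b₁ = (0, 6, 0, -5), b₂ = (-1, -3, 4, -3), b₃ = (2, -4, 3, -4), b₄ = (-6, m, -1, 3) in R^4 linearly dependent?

m = 34/5

The vectors are dependent exactly when the determinant of the matrix with rows b₁, b₂, b₃, b₄ vanishes.
The determinant works out to 55*m - 374.
This vanishes exactly when m = 34/5.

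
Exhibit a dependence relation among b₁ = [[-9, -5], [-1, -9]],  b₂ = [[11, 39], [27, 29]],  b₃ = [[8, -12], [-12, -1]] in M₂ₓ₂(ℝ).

Take coordinates with respect to {E₁₁, E₁₂, E₂₁, E₂₂}.
Write the vectors as columns of a matrix and find a nonzero vector in its null space.
The free variable yields coefficients (3, 1, 2) (any nonzero multiple also works).

3b₁ + b₂ + 2b₃ = 0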